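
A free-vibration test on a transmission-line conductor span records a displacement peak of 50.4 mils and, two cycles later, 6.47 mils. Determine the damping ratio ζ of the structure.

0.161

Logarithmic decrement δ = (1/n)·ln(x₀/x_n) = (1/2)·ln(50.4/6.47) = (1/2)·ln(7.790) = 1.026.
ζ = δ/√(4π² + δ²) = 1.026/√(39.48 + 1.05) = 1.026/6.366 = 0.1612.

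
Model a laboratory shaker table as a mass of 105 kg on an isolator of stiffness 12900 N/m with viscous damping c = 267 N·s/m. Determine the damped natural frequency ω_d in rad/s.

11.0 rad/s

ω_n = √(k/m) = √(12900/105) = 11.08 rad/s.
Critical damping c_c = 2√(k·m) = 2√(12900 × 105) = 2328 N·s/m, so ζ = c/c_c = 267/2328 = 0.1147.
ω_d = ω_n√(1 − ζ²) = 11.08 × √(1 − 0.0132) = 11.01 rad/s.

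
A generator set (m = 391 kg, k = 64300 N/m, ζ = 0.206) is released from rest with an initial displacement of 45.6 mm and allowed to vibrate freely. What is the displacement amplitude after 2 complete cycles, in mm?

Logarithmic decrement δ = 2πζ/√(1 − ζ²) = 2π × 0.2060/√(1 − 0.0424) = 1.323.
After n cycles, x_n/x₀ = e^(−nδ), so x_2 = 45.6 × e^(−2 × 1.323) = 45.6 × 0.07098 = 3.237 mm.

3.24 mm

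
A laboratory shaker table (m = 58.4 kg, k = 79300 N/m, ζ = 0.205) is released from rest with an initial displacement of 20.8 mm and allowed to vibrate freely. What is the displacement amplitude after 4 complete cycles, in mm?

0.108 mm

Logarithmic decrement δ = 2πζ/√(1 − ζ²) = 2π × 0.2050/√(1 − 0.0420) = 1.316.
After n cycles, x_n/x₀ = e^(−nδ), so x_4 = 20.8 × e^(−4 × 1.316) = 20.8 × 0.005175 = 0.1076 mm.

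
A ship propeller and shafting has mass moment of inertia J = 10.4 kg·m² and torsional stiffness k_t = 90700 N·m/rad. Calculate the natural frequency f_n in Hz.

ω_n = √(k_t/J) = √(90700/10.4) = √8721 = 93.39 rad/s.
f_n = ω_n/(2π) = 93.39/6.283 = 14.86 Hz.

14.9 Hz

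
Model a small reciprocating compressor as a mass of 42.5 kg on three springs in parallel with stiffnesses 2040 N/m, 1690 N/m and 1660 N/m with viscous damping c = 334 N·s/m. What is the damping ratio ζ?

0.349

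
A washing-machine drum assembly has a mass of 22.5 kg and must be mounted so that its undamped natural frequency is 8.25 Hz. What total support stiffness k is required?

ω_n = 2πf_n = 2π × 8.25 = 51.84 rad/s.
k = m·ω_n² = 22.5 × 51.84² = 22.5 × 2687 = 60460 N/m.

60500 N/m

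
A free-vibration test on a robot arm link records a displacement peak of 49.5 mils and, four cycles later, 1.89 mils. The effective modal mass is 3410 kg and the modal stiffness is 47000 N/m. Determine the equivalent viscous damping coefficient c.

Logarithmic decrement δ = (1/n)·ln(x₀/x_n) = (1/4)·ln(49.5/1.89) = (1/4)·ln(26.19) = 0.8163.
ζ = δ/√(4π² + δ²) = 0.8163/√(39.48 + 0.666) = 0.8163/6.336 = 0.1288.
c = ζ · 2√(km) = 0.1288 × 2√(47000 × 3410) = 0.1288 × 25320 = 3262 N·s/m.

3260 N·s/m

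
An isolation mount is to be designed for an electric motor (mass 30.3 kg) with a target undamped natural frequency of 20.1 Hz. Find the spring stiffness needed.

ω_n = 2πf_n = 2π × 20.1 = 126.3 rad/s.
k = m·ω_n² = 30.3 × 126.3² = 30.3 × 15950 = 483300 N/m.

483000 N/m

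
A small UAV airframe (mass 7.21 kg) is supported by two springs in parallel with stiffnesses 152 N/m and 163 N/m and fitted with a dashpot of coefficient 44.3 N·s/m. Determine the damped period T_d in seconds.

Parallel springs add: k_eq = 152 + 163 = 315.0 N/m.
ω_n = √(k_eq/m) = √(315.0/7.21) = 6.610 rad/s.
Critical damping c_c = 2√(k_eq·m) = 2√(315.0 × 7.21) = 95.31 N·s/m, so ζ = c/c_c = 44.3/95.31 = 0.4648.
ω_d = ω_n√(1 − ζ²) = 6.610 × √(1 − 0.216) = 5.852 rad/s.
T_d = 2π/ω_d = 1.074 s.

1.07 s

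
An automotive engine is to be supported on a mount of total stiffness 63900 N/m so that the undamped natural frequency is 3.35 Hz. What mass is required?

144 kg

ω_n = 2πf_n = 2π × 3.35 = 21.05 rad/s.
m = k/ω_n² = 63900/21.05² = 63900/443.0 = 144.2 kg.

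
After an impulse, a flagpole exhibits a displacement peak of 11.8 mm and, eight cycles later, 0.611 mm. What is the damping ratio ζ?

0.0588

Logarithmic decrement δ = (1/n)·ln(x₀/x_n) = (1/8)·ln(11.8/0.611) = (1/8)·ln(19.31) = 0.3701.
ζ = δ/√(4π² + δ²) = 0.3701/√(39.48 + 0.137) = 0.3701/6.294 = 0.05880.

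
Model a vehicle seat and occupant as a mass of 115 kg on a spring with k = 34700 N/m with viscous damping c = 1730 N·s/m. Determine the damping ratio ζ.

0.433

ω_n = √(k/m) = √(34700/115) = 17.37 rad/s.
Critical damping c_c = 2√(k·m) = 2√(34700 × 115) = 3995 N·s/m, so ζ = c/c_c = 1730/3995 = 0.4330.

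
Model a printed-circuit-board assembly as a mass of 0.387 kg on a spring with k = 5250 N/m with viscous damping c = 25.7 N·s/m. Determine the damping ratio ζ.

0.285

ω_n = √(k/m) = √(5250/0.387) = 116.5 rad/s.
Critical damping c_c = 2√(k·m) = 2√(5250 × 0.387) = 90.15 N·s/m, so ζ = c/c_c = 25.7/90.15 = 0.2851.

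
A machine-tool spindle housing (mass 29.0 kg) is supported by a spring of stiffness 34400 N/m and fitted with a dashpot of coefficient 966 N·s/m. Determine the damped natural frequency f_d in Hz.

4.80 Hz

ω_n = √(k/m) = √(34400/29.0) = 34.44 rad/s.
Critical damping c_c = 2√(k·m) = 2√(34400 × 29.0) = 1998 N·s/m, so ζ = c/c_c = 966/1998 = 0.4836.
ω_d = ω_n√(1 − ζ²) = 34.44 × √(1 − 0.234) = 30.15 rad/s.
f_d = ω_d/(2π) = 4.798 Hz.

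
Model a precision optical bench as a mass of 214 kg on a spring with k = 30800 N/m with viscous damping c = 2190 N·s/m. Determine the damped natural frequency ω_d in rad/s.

ω_n = √(k/m) = √(30800/214) = 12.00 rad/s.
Critical damping c_c = 2√(k·m) = 2√(30800 × 214) = 5135 N·s/m, so ζ = c/c_c = 2190/5135 = 0.4265.
ω_d = ω_n√(1 − ζ²) = 12.00 × √(1 − 0.182) = 10.85 rad/s.

10.9 rad/s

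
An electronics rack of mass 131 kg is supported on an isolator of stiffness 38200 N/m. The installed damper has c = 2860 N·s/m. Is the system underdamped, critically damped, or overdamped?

c_c = 2√(k·m) = 4474 N·s/m; ζ = c/c_c = 2860/4474 = 0.639.
Since ζ < 1 the system is underdamped.

underdamped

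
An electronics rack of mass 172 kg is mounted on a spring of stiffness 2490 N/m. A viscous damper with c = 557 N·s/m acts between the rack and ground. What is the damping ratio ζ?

ω_n = √(k/m) = √(2490/172) = 3.805 rad/s.
Critical damping c_c = 2√(k·m) = 2√(2490 × 172) = 1309 N·s/m, so ζ = c/c_c = 557/1309 = 0.4256.

0.426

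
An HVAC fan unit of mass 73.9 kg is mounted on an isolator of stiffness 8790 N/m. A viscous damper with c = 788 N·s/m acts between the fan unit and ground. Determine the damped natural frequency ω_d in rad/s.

9.51 rad/s

ω_n = √(k/m) = √(8790/73.9) = 10.91 rad/s.
Critical damping c_c = 2√(k·m) = 2√(8790 × 73.9) = 1612 N·s/m, so ζ = c/c_c = 788/1612 = 0.4889.
ω_d = ω_n√(1 − ζ²) = 10.91 × √(1 − 0.239) = 9.514 rad/s.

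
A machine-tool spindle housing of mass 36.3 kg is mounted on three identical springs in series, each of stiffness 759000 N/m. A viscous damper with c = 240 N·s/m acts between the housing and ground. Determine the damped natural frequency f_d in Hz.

13.3 Hz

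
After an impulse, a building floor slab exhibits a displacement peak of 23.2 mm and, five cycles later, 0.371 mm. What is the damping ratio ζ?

0.131

Logarithmic decrement δ = (1/n)·ln(x₀/x_n) = (1/5)·ln(23.2/0.371) = (1/5)·ln(62.53) = 0.8271.
ζ = δ/√(4π² + δ²) = 0.8271/√(39.48 + 0.684) = 0.8271/6.337 = 0.1305.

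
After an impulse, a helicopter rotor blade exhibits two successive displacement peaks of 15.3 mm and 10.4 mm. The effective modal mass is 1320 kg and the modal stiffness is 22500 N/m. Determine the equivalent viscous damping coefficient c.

Logarithmic decrement δ = (1/n)·ln(x₀/x_n) = (1/1)·ln(15.3/10.4) = (1/1)·ln(1.471) = 0.3860.
ζ = δ/√(4π² + δ²) = 0.3860/√(39.48 + 0.149) = 0.3860/6.295 = 0.06133.
c = ζ · 2√(km) = 0.06133 × 2√(22500 × 1320) = 0.06133 × 10900 = 668.4 N·s/m.

668 N·s/m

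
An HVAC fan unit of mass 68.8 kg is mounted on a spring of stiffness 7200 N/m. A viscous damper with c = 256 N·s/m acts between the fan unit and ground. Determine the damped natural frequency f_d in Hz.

ω_n = √(k/m) = √(7200/68.8) = 10.23 rad/s.
Critical damping c_c = 2√(k·m) = 2√(7200 × 68.8) = 1408 N·s/m, so ζ = c/c_c = 256/1408 = 0.1819.
ω_d = ω_n√(1 − ζ²) = 10.23 × √(1 − 0.0331) = 10.06 rad/s.
f_d = ω_d/(2π) = 1.601 Hz.

1.60 Hz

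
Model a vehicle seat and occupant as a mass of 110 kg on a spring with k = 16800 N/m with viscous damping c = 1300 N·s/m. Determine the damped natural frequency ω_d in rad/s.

ω_n = √(k/m) = √(16800/110) = 12.36 rad/s.
Critical damping c_c = 2√(k·m) = 2√(16800 × 110) = 2719 N·s/m, so ζ = c/c_c = 1300/2719 = 0.4781.
ω_d = ω_n√(1 − ζ²) = 12.36 × √(1 − 0.229) = 10.85 rad/s.

10.9 rad/s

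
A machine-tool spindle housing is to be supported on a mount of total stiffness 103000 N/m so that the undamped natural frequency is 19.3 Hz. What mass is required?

7.00 kg

ω_n = 2πf_n = 2π × 19.3 = 121.3 rad/s.
m = k/ω_n² = 103000/121.3² = 103000/14710 = 7.004 kg.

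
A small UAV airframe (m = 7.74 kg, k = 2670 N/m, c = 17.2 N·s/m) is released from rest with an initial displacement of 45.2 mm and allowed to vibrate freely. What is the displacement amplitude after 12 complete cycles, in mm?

ζ = c/(2√(km)) = 17.2/(2√(2670 × 7.74)) = 17.2/287.5 = 0.05982.
Logarithmic decrement δ = 2πζ/√(1 − ζ²) = 2π × 0.05982/√(1 − 0.00358) = 0.3766.
After n cycles, x_n/x₀ = e^(−nδ), so x_12 = 45.2 × e^(−12 × 0.3766) = 45.2 × 0.01090 = 0.4928 mm.

0.493 mm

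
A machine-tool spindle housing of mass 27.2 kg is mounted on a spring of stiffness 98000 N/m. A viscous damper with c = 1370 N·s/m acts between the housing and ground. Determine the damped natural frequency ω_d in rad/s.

54.5 rad/s

ω_n = √(k/m) = √(98000/27.2) = 60.02 rad/s.
Critical damping c_c = 2√(k·m) = 2√(98000 × 27.2) = 3265 N·s/m, so ζ = c/c_c = 1370/3265 = 0.4196.
ω_d = ω_n√(1 − ζ²) = 60.02 × √(1 − 0.176) = 54.49 rad/s.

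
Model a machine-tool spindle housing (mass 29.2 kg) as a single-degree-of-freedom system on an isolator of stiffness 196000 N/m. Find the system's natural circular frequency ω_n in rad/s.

ω_n = √(k/m) = √(196000/29.2) = √6712 = 81.93 rad/s.

81.9 rad/s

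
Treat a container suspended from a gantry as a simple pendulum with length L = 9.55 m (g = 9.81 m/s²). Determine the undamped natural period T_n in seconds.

For a simple pendulum ω_n = √(g/L) = √(9.81/9.55) = √1.027 = 1.014 rad/s.
T_n = 2π/ω_n = 6.283/1.014 = 6.199 s.

6.20 s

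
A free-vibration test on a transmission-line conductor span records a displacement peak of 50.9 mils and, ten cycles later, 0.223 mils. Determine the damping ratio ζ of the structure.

Logarithmic decrement δ = (1/n)·ln(x₀/x_n) = (1/10)·ln(50.9/0.223) = (1/10)·ln(228.3) = 0.5430.
ζ = δ/√(4π² + δ²) = 0.5430/√(39.48 + 0.295) = 0.5430/6.307 = 0.08611.

0.0861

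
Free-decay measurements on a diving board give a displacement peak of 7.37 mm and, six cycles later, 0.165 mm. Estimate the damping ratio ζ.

0.100

Logarithmic decrement δ = (1/n)·ln(x₀/x_n) = (1/6)·ln(7.37/0.165) = (1/6)·ln(44.67) = 0.6332.
ζ = δ/√(4π² + δ²) = 0.6332/√(39.48 + 0.401) = 0.6332/6.315 = 0.1003.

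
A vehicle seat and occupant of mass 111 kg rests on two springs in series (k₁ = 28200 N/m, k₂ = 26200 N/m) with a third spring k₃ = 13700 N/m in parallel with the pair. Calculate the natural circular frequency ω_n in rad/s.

15.7 rad/s

Series pair: k_s = k₁k₂/(k₁+k₂) = (28200)(26200)/(28200 + 26200) = 13580 N/m. In parallel with k₃: k_eq = 13580 + 13700 = 27280 N/m.
ω_n = √(k_eq/m) = √(27280/111) = √245.8 = 15.68 rad/s.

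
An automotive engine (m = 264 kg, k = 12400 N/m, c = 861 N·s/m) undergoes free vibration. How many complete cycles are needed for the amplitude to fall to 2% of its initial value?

3 cycles

ζ = c/(2√(km)) = 861/(2√(12400 × 264)) = 861/3619 = 0.2379.
Logarithmic decrement δ = 2πζ/√(1 − ζ²) = 2π × 0.2379/√(1 − 0.0566) = 1.539.
x_n/x₀ = e^(−nδ) ≤ 0.02; take ln: n ≥ ln(1/0.02)/δ = 3.912/1.539 = 2.542.
So 3 complete cycles are required.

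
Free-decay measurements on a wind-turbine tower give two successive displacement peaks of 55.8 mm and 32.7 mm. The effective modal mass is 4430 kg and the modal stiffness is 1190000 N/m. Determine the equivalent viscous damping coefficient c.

Logarithmic decrement δ = (1/n)·ln(x₀/x_n) = (1/1)·ln(55.8/32.7) = (1/1)·ln(1.706) = 0.5344.
ζ = δ/√(4π² + δ²) = 0.5344/√(39.48 + 0.286) = 0.5344/6.306 = 0.08475.
c = ζ · 2√(km) = 0.08475 × 2√(1190000 × 4430) = 0.08475 × 145200 = 12310 N·s/m.

12300 N·s/m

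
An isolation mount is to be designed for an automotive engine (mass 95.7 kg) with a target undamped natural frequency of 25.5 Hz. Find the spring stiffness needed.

2460000 N/m

ω_n = 2πf_n = 2π × 25.5 = 160.2 rad/s.
k = m·ω_n² = 95.7 × 160.2² = 95.7 × 25670 = 2457000 N/m.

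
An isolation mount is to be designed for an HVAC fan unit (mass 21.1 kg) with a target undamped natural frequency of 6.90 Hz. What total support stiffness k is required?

ω_n = 2πf_n = 2π × 6.90 = 43.35 rad/s.
k = m·ω_n² = 21.1 × 43.35² = 21.1 × 1880 = 39660 N/m.

39700 N/m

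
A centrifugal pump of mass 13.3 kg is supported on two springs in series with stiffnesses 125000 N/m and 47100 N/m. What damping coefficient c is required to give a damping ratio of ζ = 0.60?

809 N·s/m

Series springs: 1/k_eq = 1/125000 + 1/47100 = 2.923×10^-5, so k_eq = 34210 N/m.
c_c = 2√(k_eq·m) = 2√(34210 × 13.3) = 1349 N·s/m.
c = ζ·c_c = 0.60 × 1349 = 809.4 N·s/m.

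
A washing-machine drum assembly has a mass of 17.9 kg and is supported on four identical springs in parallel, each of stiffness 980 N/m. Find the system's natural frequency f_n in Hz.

2.36 Hz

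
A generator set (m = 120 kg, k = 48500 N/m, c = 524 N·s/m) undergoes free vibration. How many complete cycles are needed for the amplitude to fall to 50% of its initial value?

2 cycles

ζ = c/(2√(km)) = 524/(2√(48500 × 120)) = 524/4825 = 0.1086.
Logarithmic decrement δ = 2πζ/√(1 − ζ²) = 2π × 0.1086/√(1 − 0.0118) = 0.6864.
x_n/x₀ = e^(−nδ) ≤ 0.5; take ln: n ≥ ln(1/0.5)/δ = 0.6931/0.6864 = 1.010.
So 2 complete cycles are required.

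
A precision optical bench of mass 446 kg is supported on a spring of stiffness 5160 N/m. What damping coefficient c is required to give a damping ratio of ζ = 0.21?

637 N·s/m

c_c = 2√(k·m) = 2√(5160 × 446) = 3034 N·s/m.
c = ζ·c_c = 0.21 × 3034 = 637.1 N·s/m.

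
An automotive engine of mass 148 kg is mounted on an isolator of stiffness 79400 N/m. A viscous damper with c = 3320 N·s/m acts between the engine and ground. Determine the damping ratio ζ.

ω_n = √(k/m) = √(79400/148) = 23.16 rad/s.
Critical damping c_c = 2√(k·m) = 2√(79400 × 148) = 6856 N·s/m, so ζ = c/c_c = 3320/6856 = 0.4842.

0.484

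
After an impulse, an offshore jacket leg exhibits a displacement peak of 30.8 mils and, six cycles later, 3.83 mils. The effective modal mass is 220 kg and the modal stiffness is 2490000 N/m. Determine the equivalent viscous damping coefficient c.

2580 N·s/m

Logarithmic decrement δ = (1/n)·ln(x₀/x_n) = (1/6)·ln(30.8/3.83) = (1/6)·ln(8.042) = 0.3474.
ζ = δ/√(4π² + δ²) = 0.3474/√(39.48 + 0.121) = 0.3474/6.293 = 0.05521.
c = ζ · 2√(km) = 0.05521 × 2√(2490000 × 220) = 0.05521 × 46810 = 2585 N·s/m.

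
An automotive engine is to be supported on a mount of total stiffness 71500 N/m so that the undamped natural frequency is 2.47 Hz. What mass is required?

297 kg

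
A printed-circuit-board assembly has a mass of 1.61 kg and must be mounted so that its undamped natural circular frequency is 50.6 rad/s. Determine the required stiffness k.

4120 N/m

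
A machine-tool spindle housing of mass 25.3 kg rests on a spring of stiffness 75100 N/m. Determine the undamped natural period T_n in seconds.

0.115 s

ω_n = √(k/m) = √(75100/25.3) = √2968 = 54.48 rad/s.
T_n = 2π/ω_n = 6.283/54.48 = 0.1153 s.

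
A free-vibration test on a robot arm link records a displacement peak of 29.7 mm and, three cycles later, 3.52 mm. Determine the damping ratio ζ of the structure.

0.112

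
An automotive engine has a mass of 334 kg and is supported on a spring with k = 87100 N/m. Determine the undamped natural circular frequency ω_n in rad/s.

16.1 rad/s

ω_n = √(k/m) = √(87100/334) = √260.8 = 16.15 rad/s.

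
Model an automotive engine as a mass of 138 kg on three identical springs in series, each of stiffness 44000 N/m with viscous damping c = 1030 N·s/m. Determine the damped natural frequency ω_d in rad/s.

9.61 rad/s

Series springs: 1/k_eq = 3/44000, so k_eq = 44000/3 = 14670 N/m.
ω_n = √(k_eq/m) = √(14670/138) = 10.31 rad/s.
Critical damping c_c = 2√(k_eq·m) = 2√(14670 × 138) = 2845 N·s/m, so ζ = c/c_c = 1030/2845 = 0.3620.
ω_d = ω_n√(1 − ζ²) = 10.31 × √(1 − 0.131) = 9.610 rad/s.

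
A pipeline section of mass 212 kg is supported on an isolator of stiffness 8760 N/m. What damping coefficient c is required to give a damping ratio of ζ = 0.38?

1040 N·s/m

c_c = 2√(k·m) = 2√(8760 × 212) = 2726 N·s/m.
c = ζ·c_c = 0.38 × 2726 = 1036 N·s/m.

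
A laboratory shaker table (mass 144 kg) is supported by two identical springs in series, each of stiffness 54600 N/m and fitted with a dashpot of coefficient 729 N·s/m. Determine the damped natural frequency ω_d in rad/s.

Series springs: 1/k_eq = 2/54600, so k_eq = 54600/2 = 27300 N/m.
ω_n = √(k_eq/m) = √(27300/144) = 13.77 rad/s.
Critical damping c_c = 2√(k_eq·m) = 2√(27300 × 144) = 3965 N·s/m, so ζ = c/c_c = 729/3965 = 0.1838.
ω_d = ω_n√(1 − ζ²) = 13.77 × √(1 − 0.0338) = 13.53 rad/s.

13.5 rad/s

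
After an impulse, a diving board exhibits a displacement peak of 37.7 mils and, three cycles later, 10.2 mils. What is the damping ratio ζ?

Logarithmic decrement δ = (1/n)·ln(x₀/x_n) = (1/3)·ln(37.7/10.2) = (1/3)·ln(3.696) = 0.4358.
ζ = δ/√(4π² + δ²) = 0.4358/√(39.48 + 0.190) = 0.4358/6.298 = 0.06919.

0.0692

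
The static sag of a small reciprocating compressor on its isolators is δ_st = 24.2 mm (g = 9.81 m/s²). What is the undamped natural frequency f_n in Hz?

3.20 Hz

ω_n = √(g/δ_st) = √(9.81/0.0242) = √405.4 = 20.13 rad/s.
f_n = ω_n/(2π) = 20.13/6.283 = 3.204 Hz.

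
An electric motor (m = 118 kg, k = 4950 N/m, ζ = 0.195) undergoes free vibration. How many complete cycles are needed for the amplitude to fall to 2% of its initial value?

Logarithmic decrement δ = 2πζ/√(1 − ζ²) = 2π × 0.1950/√(1 − 0.0380) = 1.249.
x_n/x₀ = e^(−nδ) ≤ 0.02; take ln: n ≥ ln(1/0.02)/δ = 3.912/1.249 = 3.132.
So 4 complete cycles are required.

4 cycles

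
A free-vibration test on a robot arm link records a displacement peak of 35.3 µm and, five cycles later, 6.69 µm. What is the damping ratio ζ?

0.0529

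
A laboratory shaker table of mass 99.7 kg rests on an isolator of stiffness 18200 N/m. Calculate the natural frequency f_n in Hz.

ω_n = √(k/m) = √(18200/99.7) = √182.5 = 13.51 rad/s.
f_n = ω_n/(2π) = 13.51/6.283 = 2.150 Hz.

2.15 Hz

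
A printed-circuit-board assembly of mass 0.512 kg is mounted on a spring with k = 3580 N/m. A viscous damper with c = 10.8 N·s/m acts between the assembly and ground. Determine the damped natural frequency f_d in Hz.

13.2 Hz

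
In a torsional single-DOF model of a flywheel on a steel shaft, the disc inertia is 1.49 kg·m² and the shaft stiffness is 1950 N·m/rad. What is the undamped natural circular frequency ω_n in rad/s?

36.2 rad/s

ω_n = √(k_t/J) = √(1950/1.49) = √1309 = 36.18 rad/s.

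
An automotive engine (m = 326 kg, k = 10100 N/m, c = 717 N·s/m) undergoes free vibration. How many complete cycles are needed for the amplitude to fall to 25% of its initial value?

2 cycles

ζ = c/(2√(km)) = 717/(2√(10100 × 326)) = 717/3629 = 0.1976.
Logarithmic decrement δ = 2πζ/√(1 − ζ²) = 2π × 0.1976/√(1 − 0.0390) = 1.266.
x_n/x₀ = e^(−nδ) ≤ 0.25; take ln: n ≥ ln(1/0.25)/δ = 1.386/1.266 = 1.095.
So 2 complete cycles are required.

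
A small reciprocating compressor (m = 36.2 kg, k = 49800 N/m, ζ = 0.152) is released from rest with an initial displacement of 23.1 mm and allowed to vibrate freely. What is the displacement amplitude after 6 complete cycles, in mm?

0.0701 mm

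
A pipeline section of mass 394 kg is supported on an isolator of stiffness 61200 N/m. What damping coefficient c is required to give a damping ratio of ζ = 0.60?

c_c = 2√(k·m) = 2√(61200 × 394) = 9821 N·s/m.
c = ζ·c_c = 0.60 × 9821 = 5893 N·s/m.

5890 N·s/m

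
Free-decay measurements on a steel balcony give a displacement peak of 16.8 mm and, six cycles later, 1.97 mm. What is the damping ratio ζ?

Logarithmic decrement δ = (1/n)·ln(x₀/x_n) = (1/6)·ln(16.8/1.97) = (1/6)·ln(8.528) = 0.3572.
ζ = δ/√(4π² + δ²) = 0.3572/√(39.48 + 0.128) = 0.3572/6.293 = 0.05676.

0.0568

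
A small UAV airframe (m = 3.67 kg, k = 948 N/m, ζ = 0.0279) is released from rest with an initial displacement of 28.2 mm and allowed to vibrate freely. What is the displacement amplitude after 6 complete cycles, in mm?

Logarithmic decrement δ = 2πζ/√(1 − ζ²) = 2π × 0.02790/√(1 − 0.000778) = 0.1754.
After n cycles, x_n/x₀ = e^(−nδ), so x_6 = 28.2 × e^(−6 × 0.1754) = 28.2 × 0.3492 = 9.846 mm.

9.85 mm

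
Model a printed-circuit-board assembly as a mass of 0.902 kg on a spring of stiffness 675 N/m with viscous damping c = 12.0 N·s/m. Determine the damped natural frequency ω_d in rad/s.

26.5 rad/s

ω_n = √(k/m) = √(675.0/0.902) = 27.36 rad/s.
Critical damping c_c = 2√(k·m) = 2√(675.0 × 0.902) = 49.35 N·s/m, so ζ = c/c_c = 12.0/49.35 = 0.2432.
ω_d = ω_n√(1 − ζ²) = 27.36 × √(1 − 0.0591) = 26.53 rad/s.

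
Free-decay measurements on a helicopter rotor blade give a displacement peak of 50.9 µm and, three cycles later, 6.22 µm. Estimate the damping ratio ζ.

Logarithmic decrement δ = (1/n)·ln(x₀/x_n) = (1/3)·ln(50.9/6.22) = (1/3)·ln(8.183) = 0.7007.
ζ = δ/√(4π² + δ²) = 0.7007/√(39.48 + 0.491) = 0.7007/6.322 = 0.1108.

0.111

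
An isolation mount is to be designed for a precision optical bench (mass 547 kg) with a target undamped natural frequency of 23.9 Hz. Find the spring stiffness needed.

ω_n = 2πf_n = 2π × 23.9 = 150.2 rad/s.
k = m·ω_n² = 547 × 150.2² = 547 × 22550 = 12340000 N/m.

12300000 N/m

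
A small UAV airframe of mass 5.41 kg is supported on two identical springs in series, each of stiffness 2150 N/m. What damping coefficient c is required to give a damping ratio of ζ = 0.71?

Series springs: 1/k_eq = 2/2150, so k_eq = 2150/2 = 1075 N/m.
c_c = 2√(k_eq·m) = 2√(1075 × 5.41) = 152.5 N·s/m.
c = ζ·c_c = 0.71 × 152.5 = 108.3 N·s/m.

108 N·s/m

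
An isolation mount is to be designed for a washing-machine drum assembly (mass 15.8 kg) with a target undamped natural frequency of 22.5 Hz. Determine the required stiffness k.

ω_n = 2πf_n = 2π × 22.5 = 141.4 rad/s.
k = m·ω_n² = 15.8 × 141.4² = 15.8 × 19990 = 315800 N/m.

316000 N/m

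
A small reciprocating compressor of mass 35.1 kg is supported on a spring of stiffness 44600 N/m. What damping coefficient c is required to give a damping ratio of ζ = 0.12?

300 N·s/m

c_c = 2√(k·m) = 2√(44600 × 35.1) = 2502 N·s/m.
c = ζ·c_c = 0.12 × 2502 = 300.3 N·s/m.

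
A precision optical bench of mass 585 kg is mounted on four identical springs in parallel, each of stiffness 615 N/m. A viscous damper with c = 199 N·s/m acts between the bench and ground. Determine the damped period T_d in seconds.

3.07 s

Parallel springs add: k_eq = 4 × 615 = 2460 N/m.
ω_n = √(k_eq/m) = √(2460/585) = 2.051 rad/s.
Critical damping c_c = 2√(k_eq·m) = 2√(2460 × 585) = 2399 N·s/m, so ζ = c/c_c = 199/2399 = 0.08294.
ω_d = ω_n√(1 − ζ²) = 2.051 × √(1 − 0.00688) = 2.044 rad/s.
T_d = 2π/ω_d = 3.075 s.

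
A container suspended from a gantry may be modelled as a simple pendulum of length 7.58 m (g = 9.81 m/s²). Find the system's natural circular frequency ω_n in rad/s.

1.14 rad/s

For a simple pendulum ω_n = √(g/L) = √(9.81/7.58) = √1.294 = 1.138 rad/s.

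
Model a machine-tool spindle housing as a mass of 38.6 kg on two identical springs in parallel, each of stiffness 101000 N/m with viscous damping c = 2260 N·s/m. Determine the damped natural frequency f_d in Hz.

10.5 Hz

Parallel springs add: k_eq = 2 × 101000 = 202000 N/m.
ω_n = √(k_eq/m) = √(202000/38.6) = 72.34 rad/s.
Critical damping c_c = 2√(k_eq·m) = 2√(202000 × 38.6) = 5585 N·s/m, so ζ = c/c_c = 2260/5585 = 0.4047.
ω_d = ω_n√(1 − ζ²) = 72.34 × √(1 − 0.164) = 66.15 rad/s.
f_d = ω_d/(2π) = 10.53 Hz.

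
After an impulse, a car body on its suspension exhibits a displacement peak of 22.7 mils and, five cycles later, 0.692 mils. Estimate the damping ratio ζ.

0.110

Logarithmic decrement δ = (1/n)·ln(x₀/x_n) = (1/5)·ln(22.7/0.692) = (1/5)·ln(32.80) = 0.6981.
ζ = δ/√(4π² + δ²) = 0.6981/√(39.48 + 0.487) = 0.6981/6.322 = 0.1104.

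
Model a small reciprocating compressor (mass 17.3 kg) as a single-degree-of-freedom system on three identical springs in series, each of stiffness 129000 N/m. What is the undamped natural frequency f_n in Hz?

7.93 Hz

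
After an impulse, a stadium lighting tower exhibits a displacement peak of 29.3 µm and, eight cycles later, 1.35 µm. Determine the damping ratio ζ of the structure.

Logarithmic decrement δ = (1/n)·ln(x₀/x_n) = (1/8)·ln(29.3/1.35) = (1/8)·ln(21.70) = 0.3847.
ζ = δ/√(4π² + δ²) = 0.3847/√(39.48 + 0.148) = 0.3847/6.295 = 0.06111.

0.0611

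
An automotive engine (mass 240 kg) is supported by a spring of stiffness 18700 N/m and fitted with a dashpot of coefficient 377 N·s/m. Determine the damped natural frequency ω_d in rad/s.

8.79 rad/s

ω_n = √(k/m) = √(18700/240) = 8.827 rad/s.
Critical damping c_c = 2√(k·m) = 2√(18700 × 240) = 4237 N·s/m, so ζ = c/c_c = 377/4237 = 0.08898.
ω_d = ω_n√(1 − ζ²) = 8.827 × √(1 − 0.00792) = 8.792 rad/s.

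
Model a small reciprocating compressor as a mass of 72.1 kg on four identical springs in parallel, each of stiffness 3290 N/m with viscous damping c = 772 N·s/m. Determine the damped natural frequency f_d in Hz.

Parallel springs add: k_eq = 4 × 3290 = 13160 N/m.
ω_n = √(k_eq/m) = √(13160/72.1) = 13.51 rad/s.
Critical damping c_c = 2√(k_eq·m) = 2√(13160 × 72.1) = 1948 N·s/m, so ζ = c/c_c = 772/1948 = 0.3963.
ω_d = ω_n√(1 − ζ²) = 13.51 × √(1 − 0.157) = 12.40 rad/s.
f_d = ω_d/(2π) = 1.974 Hz.

1.97 Hz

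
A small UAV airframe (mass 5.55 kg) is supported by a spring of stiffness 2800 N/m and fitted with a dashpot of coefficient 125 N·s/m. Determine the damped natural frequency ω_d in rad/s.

ω_n = √(k/m) = √(2800/5.55) = 22.46 rad/s.
Critical damping c_c = 2√(k·m) = 2√(2800 × 5.55) = 249.3 N·s/m, so ζ = c/c_c = 125/249.3 = 0.5014.
ω_d = ω_n√(1 − ζ²) = 22.46 × √(1 − 0.251) = 19.43 rad/s.

19.4 rad/s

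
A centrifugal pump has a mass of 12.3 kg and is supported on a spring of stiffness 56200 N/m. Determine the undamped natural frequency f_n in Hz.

ω_n = √(k/m) = √(56200/12.3) = √4569 = 67.60 rad/s.
f_n = ω_n/(2π) = 67.60/6.283 = 10.76 Hz.

10.8 Hz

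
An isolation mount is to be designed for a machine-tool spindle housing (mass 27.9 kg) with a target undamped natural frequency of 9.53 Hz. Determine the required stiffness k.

ω_n = 2πf_n = 2π × 9.53 = 59.88 rad/s.
k = m·ω_n² = 27.9 × 59.88² = 27.9 × 3585 = 100000 N/m.

100000 N/m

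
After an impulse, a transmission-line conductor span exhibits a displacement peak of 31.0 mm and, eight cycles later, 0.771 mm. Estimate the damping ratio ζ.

0.0733

Logarithmic decrement δ = (1/n)·ln(x₀/x_n) = (1/8)·ln(31.0/0.771) = (1/8)·ln(40.21) = 0.4618.
ζ = δ/√(4π² + δ²) = 0.4618/√(39.48 + 0.213) = 0.4618/6.300 = 0.07329.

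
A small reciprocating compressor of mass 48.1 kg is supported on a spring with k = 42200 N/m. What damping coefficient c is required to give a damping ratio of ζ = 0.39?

c_c = 2√(k·m) = 2√(42200 × 48.1) = 2849 N·s/m.
c = ζ·c_c = 0.39 × 2849 = 1111 N·s/m.

1110 N·s/m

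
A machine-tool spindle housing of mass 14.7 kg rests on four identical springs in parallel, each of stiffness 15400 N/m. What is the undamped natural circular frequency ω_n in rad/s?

Parallel springs add: k_eq = 4 × 15400 = 61600 N/m.
ω_n = √(k_eq/m) = √(61600/14.7) = √4190 = 64.73 rad/s.

64.7 rad/s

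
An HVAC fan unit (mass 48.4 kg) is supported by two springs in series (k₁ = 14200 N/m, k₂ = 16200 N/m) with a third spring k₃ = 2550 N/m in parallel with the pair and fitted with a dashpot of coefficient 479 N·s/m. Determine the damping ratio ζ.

Series pair: k_s = k₁k₂/(k₁+k₂) = (14200)(16200)/(14200 + 16200) = 7567 N/m. In parallel with k₃: k_eq = 7567 + 2550 = 10120 N/m.
ω_n = √(k_eq/m) = √(10120/48.4) = 14.46 rad/s.
Critical damping c_c = 2√(k_eq·m) = 2√(10120 × 48.4) = 1400 N·s/m, so ζ = c/c_c = 479/1400 = 0.3423.

0.342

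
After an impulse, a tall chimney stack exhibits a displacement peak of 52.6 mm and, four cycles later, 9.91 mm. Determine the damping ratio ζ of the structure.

0.0663

Logarithmic decrement δ = (1/n)·ln(x₀/x_n) = (1/4)·ln(52.6/9.91) = (1/4)·ln(5.308) = 0.4173.
ζ = δ/√(4π² + δ²) = 0.4173/√(39.48 + 0.174) = 0.4173/6.297 = 0.06627.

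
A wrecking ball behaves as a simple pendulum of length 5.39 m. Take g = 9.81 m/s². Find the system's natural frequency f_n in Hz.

0.215 Hz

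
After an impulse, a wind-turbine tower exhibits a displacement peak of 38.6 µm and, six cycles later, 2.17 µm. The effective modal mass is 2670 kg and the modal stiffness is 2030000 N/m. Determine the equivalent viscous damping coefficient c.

11200 N·s/m

Logarithmic decrement δ = (1/n)·ln(x₀/x_n) = (1/6)·ln(38.6/2.17) = (1/6)·ln(17.79) = 0.4798.
ζ = δ/√(4π² + δ²) = 0.4798/√(39.48 + 0.230) = 0.4798/6.301 = 0.07613.
c = ζ · 2√(km) = 0.07613 × 2√(2030000 × 2670) = 0.07613 × 147200 = 11210 N·s/m.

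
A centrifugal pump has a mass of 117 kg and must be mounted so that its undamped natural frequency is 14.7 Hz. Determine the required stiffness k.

998000 N/m

ω_n = 2πf_n = 2π × 14.7 = 92.36 rad/s.
k = m·ω_n² = 117 × 92.36² = 117 × 8531 = 998100 N/m.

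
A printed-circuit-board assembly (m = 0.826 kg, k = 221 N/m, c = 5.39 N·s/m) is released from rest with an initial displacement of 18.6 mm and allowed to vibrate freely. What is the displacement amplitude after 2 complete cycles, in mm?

1.44 mm

ζ = c/(2√(km)) = 5.39/(2√(221 × 0.826)) = 5.39/27.02 = 0.1995.
Logarithmic decrement δ = 2πζ/√(1 − ζ²) = 2π × 0.1995/√(1 − 0.0398) = 1.279.
After n cycles, x_n/x₀ = e^(−nδ), so x_2 = 18.6 × e^(−2 × 1.279) = 18.6 × 0.07746 = 1.441 mm.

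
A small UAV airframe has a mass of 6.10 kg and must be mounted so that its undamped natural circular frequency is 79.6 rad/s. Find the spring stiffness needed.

38700 N/m

k = m·ω_n² = 6.10 × 79.60² = 6.10 × 6336 = 38650 N/m.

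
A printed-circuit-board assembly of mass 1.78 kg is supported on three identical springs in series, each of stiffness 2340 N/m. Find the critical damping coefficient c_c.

Series springs: 1/k_eq = 3/2340, so k_eq = 2340/3 = 780.0 N/m.
c_c = 2√(k_eq·m) = 2√(780.0 × 1.78) = 2 × 37.26 = 74.52 N·s/m.

74.5 N·s/m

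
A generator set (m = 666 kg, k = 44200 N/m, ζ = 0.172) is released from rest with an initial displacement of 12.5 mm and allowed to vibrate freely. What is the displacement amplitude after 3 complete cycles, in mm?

0.465 mm

Logarithmic decrement δ = 2πζ/√(1 − ζ²) = 2π × 0.1720/√(1 − 0.0296) = 1.097.
After n cycles, x_n/x₀ = e^(−nδ), so x_3 = 12.5 × e^(−3 × 1.097) = 12.5 × 0.03721 = 0.4651 mm.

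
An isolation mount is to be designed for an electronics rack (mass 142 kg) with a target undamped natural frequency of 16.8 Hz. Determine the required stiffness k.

1580000 N/m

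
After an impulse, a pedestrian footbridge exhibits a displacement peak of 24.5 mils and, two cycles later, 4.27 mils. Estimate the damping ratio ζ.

0.138

Logarithmic decrement δ = (1/n)·ln(x₀/x_n) = (1/2)·ln(24.5/4.27) = (1/2)·ln(5.738) = 0.8735.
ζ = δ/√(4π² + δ²) = 0.8735/√(39.48 + 0.763) = 0.8735/6.344 = 0.1377.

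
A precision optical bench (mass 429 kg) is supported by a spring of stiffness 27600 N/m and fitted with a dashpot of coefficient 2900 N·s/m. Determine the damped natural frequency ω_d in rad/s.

ω_n = √(k/m) = √(27600/429) = 8.021 rad/s.
Critical damping c_c = 2√(k·m) = 2√(27600 × 429) = 6882 N·s/m, so ζ = c/c_c = 2900/6882 = 0.4214.
ω_d = ω_n√(1 − ζ²) = 8.021 × √(1 − 0.178) = 7.274 rad/s.

7.27 rad/s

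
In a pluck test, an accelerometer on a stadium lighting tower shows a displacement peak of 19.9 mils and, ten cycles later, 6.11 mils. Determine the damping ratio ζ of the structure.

Logarithmic decrement δ = (1/n)·ln(x₀/x_n) = (1/10)·ln(19.9/6.11) = (1/10)·ln(3.257) = 0.1181.
ζ = δ/√(4π² + δ²) = 0.1181/√(39.48 + 0.0139) = 0.1181/6.284 = 0.01879.

0.0188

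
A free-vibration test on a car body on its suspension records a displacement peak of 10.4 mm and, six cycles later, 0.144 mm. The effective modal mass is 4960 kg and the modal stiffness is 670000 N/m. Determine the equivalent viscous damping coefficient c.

Logarithmic decrement δ = (1/n)·ln(x₀/x_n) = (1/6)·ln(10.4/0.144) = (1/6)·ln(72.22) = 0.7133.
ζ = δ/√(4π² + δ²) = 0.7133/√(39.48 + 0.509) = 0.7133/6.324 = 0.1128.
c = ζ · 2√(km) = 0.1128 × 2√(670000 × 4960) = 0.1128 × 115300 = 13010 N·s/m.

13000 N·s/m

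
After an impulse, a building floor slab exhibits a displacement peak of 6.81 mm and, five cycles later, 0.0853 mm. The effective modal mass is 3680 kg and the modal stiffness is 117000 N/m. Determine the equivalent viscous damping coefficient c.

5730 N·s/m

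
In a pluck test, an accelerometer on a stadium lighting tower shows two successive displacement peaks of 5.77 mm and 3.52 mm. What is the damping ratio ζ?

Logarithmic decrement δ = (1/n)·ln(x₀/x_n) = (1/1)·ln(5.77/3.52) = (1/1)·ln(1.639) = 0.4942.
ζ = δ/√(4π² + δ²) = 0.4942/√(39.48 + 0.244) = 0.4942/6.303 = 0.07841.

0.0784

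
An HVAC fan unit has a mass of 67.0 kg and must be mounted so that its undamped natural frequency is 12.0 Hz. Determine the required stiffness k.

ω_n = 2πf_n = 2π × 12.0 = 75.40 rad/s.
k = m·ω_n² = 67.0 × 75.40² = 67.0 × 5685 = 380900 N/m.

381000 N/m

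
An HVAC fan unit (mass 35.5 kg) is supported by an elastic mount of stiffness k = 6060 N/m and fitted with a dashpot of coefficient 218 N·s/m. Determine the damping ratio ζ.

0.235

ω_n = √(k/m) = √(6060/35.5) = 13.07 rad/s.
Critical damping c_c = 2√(k·m) = 2√(6060 × 35.5) = 927.6 N·s/m, so ζ = c/c_c = 218/927.6 = 0.2350.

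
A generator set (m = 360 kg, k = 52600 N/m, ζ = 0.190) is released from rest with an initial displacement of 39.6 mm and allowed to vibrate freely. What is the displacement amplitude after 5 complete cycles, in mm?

0.0906 mm

Logarithmic decrement δ = 2πζ/√(1 − ζ²) = 2π × 0.1900/√(1 − 0.0361) = 1.216.
After n cycles, x_n/x₀ = e^(−nδ), so x_5 = 39.6 × e^(−5 × 1.216) = 39.6 × 0.002289 = 0.09063 mm.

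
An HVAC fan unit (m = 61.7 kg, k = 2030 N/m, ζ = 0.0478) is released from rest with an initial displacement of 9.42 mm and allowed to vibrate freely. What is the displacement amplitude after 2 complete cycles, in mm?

Logarithmic decrement δ = 2πζ/√(1 − ζ²) = 2π × 0.04780/√(1 − 0.00228) = 0.3007.
After n cycles, x_n/x₀ = e^(−nδ), so x_2 = 9.42 × e^(−2 × 0.3007) = 9.42 × 0.5481 = 5.163 mm.

5.16 mm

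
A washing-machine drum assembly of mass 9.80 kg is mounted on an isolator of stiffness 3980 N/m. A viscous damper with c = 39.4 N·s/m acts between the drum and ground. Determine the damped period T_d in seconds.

ω_n = √(k/m) = √(3980/9.80) = 20.15 rad/s.
Critical damping c_c = 2√(k·m) = 2√(3980 × 9.80) = 395.0 N·s/m, so ζ = c/c_c = 39.4/395.0 = 0.09975.
ω_d = ω_n√(1 − ζ²) = 20.15 × √(1 − 0.00995) = 20.05 rad/s.
T_d = 2π/ω_d = 0.3133 s.

0.313 s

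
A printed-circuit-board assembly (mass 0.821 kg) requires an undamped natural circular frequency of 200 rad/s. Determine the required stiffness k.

k = m·ω_n² = 0.821 × 200.0² = 0.821 × 40000 = 32840 N/m.

32800 N/m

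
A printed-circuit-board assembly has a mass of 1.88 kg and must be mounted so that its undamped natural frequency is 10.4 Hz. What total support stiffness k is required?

ω_n = 2πf_n = 2π × 10.4 = 65.35 rad/s.
k = m·ω_n² = 1.88 × 65.35² = 1.88 × 4270 = 8028 N/m.

8030 N/m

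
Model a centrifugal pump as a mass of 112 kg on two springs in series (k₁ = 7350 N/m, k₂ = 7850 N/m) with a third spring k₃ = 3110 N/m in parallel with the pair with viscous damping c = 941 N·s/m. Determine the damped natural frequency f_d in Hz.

Series pair: k_s = k₁k₂/(k₁+k₂) = (7350)(7850)/(7350 + 7850) = 3796 N/m. In parallel with k₃: k_eq = 3796 + 3110 = 6906 N/m.
ω_n = √(k_eq/m) = √(6906/112) = 7.852 rad/s.
Critical damping c_c = 2√(k_eq·m) = 2√(6906 × 112) = 1759 N·s/m, so ζ = c/c_c = 941/1759 = 0.5350.
ω_d = ω_n√(1 − ζ²) = 7.852 × √(1 − 0.286) = 6.634 rad/s.
f_d = ω_d/(2π) = 1.056 Hz.

1.06 Hz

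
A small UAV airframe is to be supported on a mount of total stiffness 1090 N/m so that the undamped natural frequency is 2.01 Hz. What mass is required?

6.83 kg

ω_n = 2πf_n = 2π × 2.01 = 12.63 rad/s.
m = k/ω_n² = 1090/12.63² = 1090/159.5 = 6.834 kg.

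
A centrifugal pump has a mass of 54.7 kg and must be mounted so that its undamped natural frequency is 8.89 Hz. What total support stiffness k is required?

ω_n = 2πf_n = 2π × 8.89 = 55.86 rad/s.
k = m·ω_n² = 54.7 × 55.86² = 54.7 × 3120 = 170700 N/m.

171000 N/m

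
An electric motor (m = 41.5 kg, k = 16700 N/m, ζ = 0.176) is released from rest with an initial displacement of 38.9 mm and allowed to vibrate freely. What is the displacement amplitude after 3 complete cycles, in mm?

Logarithmic decrement δ = 2πζ/√(1 − ζ²) = 2π × 0.1760/√(1 − 0.0310) = 1.123.
After n cycles, x_n/x₀ = e^(−nδ), so x_3 = 38.9 × e^(−3 × 1.123) = 38.9 × 0.03439 = 1.338 mm.

1.34 mm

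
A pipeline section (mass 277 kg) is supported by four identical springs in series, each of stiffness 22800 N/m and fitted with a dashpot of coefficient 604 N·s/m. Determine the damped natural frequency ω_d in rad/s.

Series springs: 1/k_eq = 4/22800, so k_eq = 22800/4 = 5700 N/m.
ω_n = √(k_eq/m) = √(5700/277) = 4.536 rad/s.
Critical damping c_c = 2√(k_eq·m) = 2√(5700 × 277) = 2513 N·s/m, so ζ = c/c_c = 604/2513 = 0.2403.
ω_d = ω_n√(1 − ζ²) = 4.536 × √(1 − 0.0578) = 4.403 rad/s.

4.40 rad/s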